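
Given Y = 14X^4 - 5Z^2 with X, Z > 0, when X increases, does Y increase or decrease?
Y increases

Taking the partial derivative:
∂Y/∂X = 56X^3

∂Y/∂X = 56X^3 > 0 (assuming positive values)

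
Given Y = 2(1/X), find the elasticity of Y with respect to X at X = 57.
Elasticity = -1

Elasticity = (dY/dX) · (X/Y)

dY/dX = -2/X²
At X = 57: dY/dX = -2/3249, Y = 2/57

Elasticity = (-2/3249) · (57 / (2/57)) = -1

Interpretation: for a small percentage change in X, the percentage change in Y is approximately -1.00 times as large.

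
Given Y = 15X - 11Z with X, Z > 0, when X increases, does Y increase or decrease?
Y increases

Taking the partial derivative:
∂Y/∂X = 15

∂Y/∂X = 15 > 0 (assuming positive values)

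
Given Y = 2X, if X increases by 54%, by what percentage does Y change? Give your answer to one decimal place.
54.0%

For Y = 2X:
If X → X(1 + 0.54)
Then Y → Y · (1 + 0.54)^1
     = Y · 1.5400

Percentage change = ((1 + 0.54)^1 − 1) × 100% = 54.0%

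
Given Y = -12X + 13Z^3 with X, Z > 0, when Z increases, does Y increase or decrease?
Y increases

Taking the partial derivative:
∂Y/∂Z = 39Z^2

∂Y/∂Z = 39Z^2 > 0 (assuming positive values)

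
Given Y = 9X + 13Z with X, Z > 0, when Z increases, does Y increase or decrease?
Y increases

Taking the partial derivative:
∂Y/∂Z = 13

∂Y/∂Z = 13 > 0 (assuming positive values)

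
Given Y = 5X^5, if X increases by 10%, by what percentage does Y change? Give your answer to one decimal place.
61.1%

For Y = 5X^5:
If X → X(1 + 0.1)
Then Y → Y · (1 + 0.1)^5
     ≈ Y · 1.6105

Percentage change = ((1 + 0.1)^5 − 1) × 100% ≈ 61.1%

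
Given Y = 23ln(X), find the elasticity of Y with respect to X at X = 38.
Elasticity = 1/ln(38) ≈ 0.2749

Elasticity = (dY/dX) · (X/Y)

dY/dX = 23/X
At X = 38: dY/dX = 23/38, Y = 23·ln(38)

Elasticity = (23/38) · (38 / (23·ln(38))) = 1/ln(38) ≈ 0.2749

Interpretation: for a small percentage change in X, the percentage change in Y is approximately 0.27 times as large.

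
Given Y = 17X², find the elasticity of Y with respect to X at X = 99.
Elasticity = 2

Elasticity = (dY/dX) · (X/Y)

dY/dX = 34·X
At X = 99: dY/dX = 3366, Y = 166617

Elasticity = 3366 · (99 / 166617) = 2

Interpretation: for a small percentage change in X, the percentage change in Y is approximately 2.00 times as large.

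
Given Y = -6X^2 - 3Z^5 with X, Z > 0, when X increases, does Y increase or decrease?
Y decreases

Taking the partial derivative:
∂Y/∂X = -12X

∂Y/∂X = -12X < 0 (assuming positive values)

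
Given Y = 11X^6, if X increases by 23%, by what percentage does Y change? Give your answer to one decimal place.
246.3%

For Y = 11X^6:
If X → X(1 + 0.23)
Then Y → Y · (1 + 0.23)^6
     ≈ Y · 3.4628

Percentage change = ((1 + 0.23)^6 − 1) × 100% ≈ 246.3%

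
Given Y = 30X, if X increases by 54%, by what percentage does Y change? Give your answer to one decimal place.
54.0%

For Y = 30X:
If X → X(1 + 0.54)
Then Y → Y · (1 + 0.54)^1
     = Y · 1.5400

Percentage change = ((1 + 0.54)^1 − 1) × 100% = 54.0%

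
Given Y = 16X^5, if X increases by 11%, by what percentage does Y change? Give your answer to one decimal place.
68.5%

For Y = 16X^5:
If X → X(1 + 0.11)
Then Y → Y · (1 + 0.11)^5
     ≈ Y · 1.6851

Percentage change = ((1 + 0.11)^5 − 1) × 100% ≈ 68.5%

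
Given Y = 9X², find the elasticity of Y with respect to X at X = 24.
Elasticity = 2

Elasticity = (dY/dX) · (X/Y)

dY/dX = 18·X
At X = 24: dY/dX = 432, Y = 5184

Elasticity = 432 · (24 / 5184) = 2

Interpretation: for a small percentage change in X, the percentage change in Y is approximately 2.00 times as large.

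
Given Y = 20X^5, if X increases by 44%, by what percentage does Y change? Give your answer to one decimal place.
519.2%

For Y = 20X^5:
If X → X(1 + 0.44)
Then Y → Y · (1 + 0.44)^5
     ≈ Y · 6.1917

Percentage change = ((1 + 0.44)^5 − 1) × 100% ≈ 519.2%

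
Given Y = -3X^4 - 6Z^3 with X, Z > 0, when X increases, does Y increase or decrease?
Y decreases

Taking the partial derivative:
∂Y/∂X = -12X^3

∂Y/∂X = -12X^3 < 0 (assuming positive values)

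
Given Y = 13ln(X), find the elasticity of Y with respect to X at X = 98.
Elasticity = 1/ln(98) ≈ 0.2181

Elasticity = (dY/dX) · (X/Y)

dY/dX = 13/X
At X = 98: dY/dX = 13/98, Y = 13·ln(98)

Elasticity = (13/98) · (98 / (13·ln(98))) = 1/ln(98) ≈ 0.2181

Interpretation: for a small percentage change in X, the percentage change in Y is approximately 0.22 times as large.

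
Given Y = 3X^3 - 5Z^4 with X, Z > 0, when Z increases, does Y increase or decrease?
Y decreases

Taking the partial derivative:
∂Y/∂Z = -20Z^3

∂Y/∂Z = -20Z^3 < 0 (assuming positive values)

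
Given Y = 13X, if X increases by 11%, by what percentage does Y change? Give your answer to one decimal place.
11.0%

For Y = 13X:
If X → X(1 + 0.11)
Then Y → Y · (1 + 0.11)^1
     = Y · 1.1100

Percentage change = ((1 + 0.11)^1 − 1) × 100% = 11.0%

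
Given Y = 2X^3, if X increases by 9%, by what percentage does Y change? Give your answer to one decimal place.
29.5%

For Y = 2X^3:
If X → X(1 + 0.09)
Then Y → Y · (1 + 0.09)^3
     ≈ Y · 1.2950

Percentage change = ((1 + 0.09)^3 − 1) × 100% ≈ 29.5%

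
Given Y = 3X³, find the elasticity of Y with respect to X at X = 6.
Elasticity = 3

Elasticity = (dY/dX) · (X/Y)

dY/dX = 9·X²
At X = 6: dY/dX = 324, Y = 648

Elasticity = 324 · (6 / 648) = 3

Interpretation: for a small percentage change in X, the percentage change in Y is approximately 3.00 times as large.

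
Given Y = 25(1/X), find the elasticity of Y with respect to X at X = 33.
Elasticity = -1

Elasticity = (dY/dX) · (X/Y)

dY/dX = -25/X²
At X = 33: dY/dX = -25/1089, Y = 25/33

Elasticity = (-25/1089) · (33 / (25/33)) = -1

Interpretation: for a small percentage change in X, the percentage change in Y is approximately -1.00 times as large.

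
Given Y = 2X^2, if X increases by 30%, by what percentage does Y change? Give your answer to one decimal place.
69.0%

For Y = 2X^2:
If X → X(1 + 0.3)
Then Y → Y · (1 + 0.3)^2
     = Y · 1.6900

Percentage change = ((1 + 0.3)^2 − 1) × 100% = 69.0%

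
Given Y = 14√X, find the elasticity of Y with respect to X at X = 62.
Elasticity = 1/2

Elasticity = (dY/dX) · (X/Y)

dY/dX = 7/√X
At X = 62: dY/dX = 7·√62/62, Y = 14·√62

Elasticity = (7·√62/62) · (62 / (14·√62)) = 1/2

Interpretation: for a small percentage change in X, the percentage change in Y is approximately 0.50 times as large.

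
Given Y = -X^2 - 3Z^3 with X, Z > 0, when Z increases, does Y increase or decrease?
Y decreases

Taking the partial derivative:
∂Y/∂Z = -9Z^2

∂Y/∂Z = -9Z^2 < 0 (assuming positive values)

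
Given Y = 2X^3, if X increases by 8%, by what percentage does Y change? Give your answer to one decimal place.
26.0%

For Y = 2X^3:
If X → X(1 + 0.08)
Then Y → Y · (1 + 0.08)^3
     ≈ Y · 1.2597

Percentage change = ((1 + 0.08)^3 − 1) × 100% ≈ 26.0%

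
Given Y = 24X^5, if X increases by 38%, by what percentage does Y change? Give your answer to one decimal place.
400.5%

For Y = 24X^5:
If X → X(1 + 0.38)
Then Y → Y · (1 + 0.38)^5
     ≈ Y · 5.0049

Percentage change = ((1 + 0.38)^5 − 1) × 100% ≈ 400.5%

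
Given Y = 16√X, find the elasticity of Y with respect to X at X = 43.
Elasticity = 1/2

Elasticity = (dY/dX) · (X/Y)

dY/dX = 8/√X
At X = 43: dY/dX = 8·√43/43, Y = 16·√43

Elasticity = (8·√43/43) · (43 / (16·√43)) = 1/2

Interpretation: for a small percentage change in X, the percentage change in Y is approximately 0.50 times as large.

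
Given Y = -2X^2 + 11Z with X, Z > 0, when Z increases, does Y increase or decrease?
Y increases

Taking the partial derivative:
∂Y/∂Z = 11

∂Y/∂Z = 11 > 0 (assuming positive values)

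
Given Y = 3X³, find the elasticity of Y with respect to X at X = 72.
Elasticity = 3

Elasticity = (dY/dX) · (X/Y)

dY/dX = 9·X²
At X = 72: dY/dX = 46656, Y = 1119744

Elasticity = 46656 · (72 / 1119744) = 3

Interpretation: for a small percentage change in X, the percentage change in Y is approximately 3.00 times as large.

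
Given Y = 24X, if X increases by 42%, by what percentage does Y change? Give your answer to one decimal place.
42.0%

For Y = 24X:
If X → X(1 + 0.42)
Then Y → Y · (1 + 0.42)^1
     = Y · 1.4200

Percentage change = ((1 + 0.42)^1 − 1) × 100% = 42.0%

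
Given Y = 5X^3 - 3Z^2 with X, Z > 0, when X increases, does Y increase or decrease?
Y increases

Taking the partial derivative:
∂Y/∂X = 15X^2

∂Y/∂X = 15X^2 > 0 (assuming positive values)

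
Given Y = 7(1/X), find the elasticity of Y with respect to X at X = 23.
Elasticity = -1

Elasticity = (dY/dX) · (X/Y)

dY/dX = -7/X²
At X = 23: dY/dX = -7/529, Y = 7/23

Elasticity = (-7/529) · (23 / (7/23)) = -1

Interpretation: for a small percentage change in X, the percentage change in Y is approximately -1.00 times as large.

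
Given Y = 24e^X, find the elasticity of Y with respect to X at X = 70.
Elasticity = 70

Elasticity = (dY/dX) · (X/Y)

dY/dX = 24·e^X
At X = 70: dY/dX = 24·e^70, Y = 24·e^70

Elasticity = (24·e^70) · (70 / (24·e^70)) = 70

Interpretation: for a small percentage change in X, the percentage change in Y is approximately 70.00 times as large.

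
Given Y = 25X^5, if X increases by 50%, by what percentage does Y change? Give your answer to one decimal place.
659.4%

For Y = 25X^5:
If X → X(1 + 0.5)
Then Y → Y · (1 + 0.5)^5
     ≈ Y · 7.5938

Percentage change = ((1 + 0.5)^5 − 1) × 100% ≈ 659.4%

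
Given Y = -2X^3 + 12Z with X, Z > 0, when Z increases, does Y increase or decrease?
Y increases

Taking the partial derivative:
∂Y/∂Z = 12

∂Y/∂Z = 12 > 0 (assuming positive values)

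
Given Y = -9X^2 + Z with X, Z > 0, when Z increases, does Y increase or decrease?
Y increases

Taking the partial derivative:
∂Y/∂Z = 1

∂Y/∂Z = 1 > 0 (assuming positive values)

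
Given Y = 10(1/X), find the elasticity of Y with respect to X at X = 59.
Elasticity = -1

Elasticity = (dY/dX) · (X/Y)

dY/dX = -10/X²
At X = 59: dY/dX = -10/3481, Y = 10/59

Elasticity = (-10/3481) · (59 / (10/59)) = -1

Interpretation: for a small percentage change in X, the percentage change in Y is approximately -1.00 times as large.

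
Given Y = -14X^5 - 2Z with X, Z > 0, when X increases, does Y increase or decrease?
Y decreases

Taking the partial derivative:
∂Y/∂X = -70X^4

∂Y/∂X = -70X^4 < 0 (assuming positive values)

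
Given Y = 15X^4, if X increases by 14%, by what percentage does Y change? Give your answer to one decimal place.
68.9%

For Y = 15X^4:
If X → X(1 + 0.14)
Then Y → Y · (1 + 0.14)^4
     ≈ Y · 1.6890

Percentage change = ((1 + 0.14)^4 − 1) × 100% ≈ 68.9%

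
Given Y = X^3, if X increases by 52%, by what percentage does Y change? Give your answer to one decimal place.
251.2%

For Y = X^3:
If X → X(1 + 0.52)
Then Y → Y · (1 + 0.52)^3
     ≈ Y · 3.5118

Percentage change = ((1 + 0.52)^3 − 1) × 100% ≈ 251.2%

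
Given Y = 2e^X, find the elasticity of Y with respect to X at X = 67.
Elasticity = 67

Elasticity = (dY/dX) · (X/Y)

dY/dX = 2·e^X
At X = 67: dY/dX = 2·e^67, Y = 2·e^67

Elasticity = (2·e^67) · (67 / (2·e^67)) = 67

Interpretation: for a small percentage change in X, the percentage change in Y is approximately 67.00 times as large.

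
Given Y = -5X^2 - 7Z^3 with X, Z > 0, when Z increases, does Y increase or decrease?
Y decreases

Taking the partial derivative:
∂Y/∂Z = -21Z^2

∂Y/∂Z = -21Z^2 < 0 (assuming positive values)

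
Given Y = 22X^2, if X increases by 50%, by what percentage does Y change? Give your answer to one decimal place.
125.0%

For Y = 22X^2:
If X → X(1 + 0.5)
Then Y → Y · (1 + 0.5)^2
     = Y · 2.2500

Percentage change = ((1 + 0.5)^2 − 1) × 100% = 125.0%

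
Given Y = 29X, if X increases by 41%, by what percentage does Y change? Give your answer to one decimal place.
41.0%

For Y = 29X:
If X → X(1 + 0.41)
Then Y → Y · (1 + 0.41)^1
     = Y · 1.4100

Percentage change = ((1 + 0.41)^1 − 1) × 100% = 41.0%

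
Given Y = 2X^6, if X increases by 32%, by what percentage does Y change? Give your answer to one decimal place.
429.0%

For Y = 2X^6:
If X → X(1 + 0.32)
Then Y → Y · (1 + 0.32)^6
     ≈ Y · 5.2899

Percentage change = ((1 + 0.32)^6 − 1) × 100% ≈ 429.0%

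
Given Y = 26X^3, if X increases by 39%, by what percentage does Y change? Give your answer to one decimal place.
168.6%

For Y = 26X^3:
If X → X(1 + 0.39)
Then Y → Y · (1 + 0.39)^3
     ≈ Y · 2.6856

Percentage change = ((1 + 0.39)^3 − 1) × 100% ≈ 168.6%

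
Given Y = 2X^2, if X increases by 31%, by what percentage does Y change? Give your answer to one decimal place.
71.6%

For Y = 2X^2:
If X → X(1 + 0.31)
Then Y → Y · (1 + 0.31)^2
     = Y · 1.7161

Percentage change = ((1 + 0.31)^2 − 1) × 100% ≈ 71.6%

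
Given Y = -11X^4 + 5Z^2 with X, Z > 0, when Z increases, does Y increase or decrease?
Y increases

Taking the partial derivative:
∂Y/∂Z = 10Z

∂Y/∂Z = 10Z > 0 (assuming positive values)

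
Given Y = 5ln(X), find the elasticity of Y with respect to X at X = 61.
Elasticity = 1/ln(61) ≈ 0.2433

Elasticity = (dY/dX) · (X/Y)

dY/dX = 5/X
At X = 61: dY/dX = 5/61, Y = 5·ln(61)

Elasticity = (5/61) · (61 / (5·ln(61))) = 1/ln(61) ≈ 0.2433

Interpretation: for a small percentage change in X, the percentage change in Y is approximately 0.24 times as large.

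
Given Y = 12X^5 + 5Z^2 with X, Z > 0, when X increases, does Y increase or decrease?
Y increases

Taking the partial derivative:
∂Y/∂X = 60X^4

∂Y/∂X = 60X^4 > 0 (assuming positive values)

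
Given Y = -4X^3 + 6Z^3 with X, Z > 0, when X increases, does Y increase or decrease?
Y decreases

Taking the partial derivative:
∂Y/∂X = -12X^2

∂Y/∂X = -12X^2 < 0 (assuming positive values)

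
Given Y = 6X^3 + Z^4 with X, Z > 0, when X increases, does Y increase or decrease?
Y increases

Taking the partial derivative:
∂Y/∂X = 18X^2

∂Y/∂X = 18X^2 > 0 (assuming positive values)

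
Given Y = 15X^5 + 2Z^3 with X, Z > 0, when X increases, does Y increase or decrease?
Y increases

Taking the partial derivative:
∂Y/∂X = 75X^4

∂Y/∂X = 75X^4 > 0 (assuming positive values)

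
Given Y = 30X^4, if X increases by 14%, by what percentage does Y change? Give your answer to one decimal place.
68.9%

For Y = 30X^4:
If X → X(1 + 0.14)
Then Y → Y · (1 + 0.14)^4
     ≈ Y · 1.6890

Percentage change = ((1 + 0.14)^4 − 1) × 100% ≈ 68.9%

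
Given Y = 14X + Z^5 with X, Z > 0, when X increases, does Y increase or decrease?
Y increases

Taking the partial derivative:
∂Y/∂X = 14

∂Y/∂X = 14 > 0 (assuming positive values)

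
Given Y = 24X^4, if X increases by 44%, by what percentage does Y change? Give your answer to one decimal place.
330.0%

For Y = 24X^4:
If X → X(1 + 0.44)
Then Y → Y · (1 + 0.44)^4
     ≈ Y · 4.2998

Percentage change = ((1 + 0.44)^4 − 1) × 100% ≈ 330.0%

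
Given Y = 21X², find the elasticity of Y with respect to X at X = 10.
Elasticity = 2

Elasticity = (dY/dX) · (X/Y)

dY/dX = 42·X
At X = 10: dY/dX = 420, Y = 2100

Elasticity = 420 · (10 / 2100) = 2

Interpretation: for a small percentage change in X, the percentage change in Y is approximately 2.00 times as large.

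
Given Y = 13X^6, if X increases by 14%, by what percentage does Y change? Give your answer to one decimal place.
119.5%

For Y = 13X^6:
If X → X(1 + 0.14)
Then Y → Y · (1 + 0.14)^6
     ≈ Y · 2.1950

Percentage change = ((1 + 0.14)^6 − 1) × 100% ≈ 119.5%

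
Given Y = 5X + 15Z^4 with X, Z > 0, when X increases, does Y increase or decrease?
Y increases

Taking the partial derivative:
∂Y/∂X = 5

∂Y/∂X = 5 > 0 (assuming positive values)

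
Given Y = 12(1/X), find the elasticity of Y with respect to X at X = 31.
Elasticity = -1

Elasticity = (dY/dX) · (X/Y)

dY/dX = -12/X²
At X = 31: dY/dX = -12/961, Y = 12/31

Elasticity = (-12/961) · (31 / (12/31)) = -1

Interpretation: for a small percentage change in X, the percentage change in Y is approximately -1.00 times as large.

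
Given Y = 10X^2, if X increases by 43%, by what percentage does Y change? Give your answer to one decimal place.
104.5%

For Y = 10X^2:
If X → X(1 + 0.43)
Then Y → Y · (1 + 0.43)^2
     = Y · 2.0449

Percentage change = ((1 + 0.43)^2 − 1) × 100% ≈ 104.5%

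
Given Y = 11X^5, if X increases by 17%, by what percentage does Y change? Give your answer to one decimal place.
119.2%

For Y = 11X^5:
If X → X(1 + 0.17)
Then Y → Y · (1 + 0.17)^5
     ≈ Y · 2.1924

Percentage change = ((1 + 0.17)^5 − 1) × 100% ≈ 119.2%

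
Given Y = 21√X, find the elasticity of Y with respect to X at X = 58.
Elasticity = 1/2

Elasticity = (dY/dX) · (X/Y)

dY/dX = 21/(2·√X)
At X = 58: dY/dX = 21·√58/116, Y = 21·√58

Elasticity = (21·√58/116) · (58 / (21·√58)) = 1/2

Interpretation: for a small percentage change in X, the percentage change in Y is approximately 0.50 times as large.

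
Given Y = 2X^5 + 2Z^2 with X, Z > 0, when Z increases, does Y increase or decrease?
Y increases

Taking the partial derivative:
∂Y/∂Z = 4Z

∂Y/∂Z = 4Z > 0 (assuming positive values)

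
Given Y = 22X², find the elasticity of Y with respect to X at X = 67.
Elasticity = 2

Elasticity = (dY/dX) · (X/Y)

dY/dX = 44·X
At X = 67: dY/dX = 2948, Y = 98758

Elasticity = 2948 · (67 / 98758) = 2

Interpretation: for a small percentage change in X, the percentage change in Y is approximately 2.00 times as large.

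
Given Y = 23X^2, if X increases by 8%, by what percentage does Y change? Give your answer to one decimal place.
16.6%

For Y = 23X^2:
If X → X(1 + 0.08)
Then Y → Y · (1 + 0.08)^2
     = Y · 1.1664

Percentage change = ((1 + 0.08)^2 − 1) × 100% ≈ 16.6%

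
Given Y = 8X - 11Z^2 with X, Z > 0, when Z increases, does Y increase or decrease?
Y decreases

Taking the partial derivative:
∂Y/∂Z = -22Z

∂Y/∂Z = -22Z < 0 (assuming positive values)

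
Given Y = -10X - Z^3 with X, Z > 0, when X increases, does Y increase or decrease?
Y decreases

Taking the partial derivative:
∂Y/∂X = -10

∂Y/∂X = -10 < 0 (assuming positive values)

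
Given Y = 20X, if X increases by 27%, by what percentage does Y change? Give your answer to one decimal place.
27.0%

For Y = 20X:
If X → X(1 + 0.27)
Then Y → Y · (1 + 0.27)^1
     = Y · 1.2700

Percentage change = ((1 + 0.27)^1 − 1) × 100% = 27.0%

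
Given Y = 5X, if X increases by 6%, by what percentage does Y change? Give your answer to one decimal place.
6.0%

For Y = 5X:
If X → X(1 + 0.06)
Then Y → Y · (1 + 0.06)^1
     = Y · 1.0600

Percentage change = ((1 + 0.06)^1 − 1) × 100% = 6.0%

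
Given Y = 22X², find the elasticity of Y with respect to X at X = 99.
Elasticity = 2

Elasticity = (dY/dX) · (X/Y)

dY/dX = 44·X
At X = 99: dY/dX = 4356, Y = 215622

Elasticity = 4356 · (99 / 215622) = 2

Interpretation: for a small percentage change in X, the percentage change in Y is approximately 2.00 times as large.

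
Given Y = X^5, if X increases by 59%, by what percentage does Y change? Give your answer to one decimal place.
916.2%

For Y = X^5:
If X → X(1 + 0.59)
Then Y → Y · (1 + 0.59)^5
     ≈ Y · 10.1622

Percentage change = ((1 + 0.59)^5 − 1) × 100% ≈ 916.2%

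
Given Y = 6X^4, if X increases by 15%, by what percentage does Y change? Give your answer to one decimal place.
74.9%

For Y = 6X^4:
If X → X(1 + 0.15)
Then Y → Y · (1 + 0.15)^4
     ≈ Y · 1.7490

Percentage change = ((1 + 0.15)^4 − 1) × 100% ≈ 74.9%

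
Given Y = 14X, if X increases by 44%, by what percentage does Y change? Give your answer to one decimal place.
44.0%

For Y = 14X:
If X → X(1 + 0.44)
Then Y → Y · (1 + 0.44)^1
     = Y · 1.4400

Percentage change = ((1 + 0.44)^1 − 1) × 100% = 44.0%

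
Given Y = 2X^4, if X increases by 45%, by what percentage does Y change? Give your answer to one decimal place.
342.1%

For Y = 2X^4:
If X → X(1 + 0.45)
Then Y → Y · (1 + 0.45)^4
     ≈ Y · 4.4205

Percentage change = ((1 + 0.45)^4 − 1) × 100% ≈ 342.1%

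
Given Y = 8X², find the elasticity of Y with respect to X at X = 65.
Elasticity = 2

Elasticity = (dY/dX) · (X/Y)

dY/dX = 16·X
At X = 65: dY/dX = 1040, Y = 33800

Elasticity = 1040 · (65 / 33800) = 2

Interpretation: for a small percentage change in X, the percentage change in Y is approximately 2.00 times as large.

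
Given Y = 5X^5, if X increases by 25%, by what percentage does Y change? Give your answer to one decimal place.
205.2%

For Y = 5X^5:
If X → X(1 + 0.25)
Then Y → Y · (1 + 0.25)^5
     ≈ Y · 3.0518

Percentage change = ((1 + 0.25)^5 − 1) × 100% ≈ 205.2%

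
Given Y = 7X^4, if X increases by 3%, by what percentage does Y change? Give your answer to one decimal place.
12.6%

For Y = 7X^4:
If X → X(1 + 0.03)
Then Y → Y · (1 + 0.03)^4
     ≈ Y · 1.1255

Percentage change = ((1 + 0.03)^4 − 1) × 100% ≈ 12.6%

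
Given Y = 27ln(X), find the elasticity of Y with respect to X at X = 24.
Elasticity = 1/ln(24) ≈ 0.3147

Elasticity = (dY/dX) · (X/Y)

dY/dX = 27/X
At X = 24: dY/dX = 9/8, Y = 27·ln(24)

Elasticity = (9/8) · (24 / (27·ln(24))) = 1/ln(24) ≈ 0.3147

Interpretation: for a small percentage change in X, the percentage change in Y is approximately 0.31 times as large.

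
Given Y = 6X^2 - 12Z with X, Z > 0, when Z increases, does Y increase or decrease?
Y decreases

Taking the partial derivative:
∂Y/∂Z = -12

∂Y/∂Z = -12 < 0 (assuming positive values)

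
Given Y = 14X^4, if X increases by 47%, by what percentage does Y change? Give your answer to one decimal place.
366.9%

For Y = 14X^4:
If X → X(1 + 0.47)
Then Y → Y · (1 + 0.47)^4
     ≈ Y · 4.6695

Percentage change = ((1 + 0.47)^4 − 1) × 100% ≈ 366.9%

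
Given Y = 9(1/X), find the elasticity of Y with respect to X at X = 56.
Elasticity = -1

Elasticity = (dY/dX) · (X/Y)

dY/dX = -9/X²
At X = 56: dY/dX = -9/3136, Y = 9/56

Elasticity = (-9/3136) · (56 / (9/56)) = -1

Interpretation: for a small percentage change in X, the percentage change in Y is approximately -1.00 times as large.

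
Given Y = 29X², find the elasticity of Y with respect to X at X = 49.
Elasticity = 2

Elasticity = (dY/dX) · (X/Y)

dY/dX = 58·X
At X = 49: dY/dX = 2842, Y = 69629

Elasticity = 2842 · (49 / 69629) = 2

Interpretation: for a small percentage change in X, the percentage change in Y is approximately 2.00 times as large.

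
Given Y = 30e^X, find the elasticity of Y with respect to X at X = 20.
Elasticity = 20

Elasticity = (dY/dX) · (X/Y)

dY/dX = 30·e^X
At X = 20: dY/dX = 30·e^20, Y = 30·e^20

Elasticity = (30·e^20) · (20 / (30·e^20)) = 20

Interpretation: for a small percentage change in X, the percentage change in Y is approximately 20.00 times as large.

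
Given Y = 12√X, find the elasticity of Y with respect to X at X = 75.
Elasticity = 1/2

Elasticity = (dY/dX) · (X/Y)

dY/dX = 6/√X
At X = 75: dY/dX = 2·√3/5, Y = 60·√3

Elasticity = (2·√3/5) · (75 / (60·√3)) = 1/2

Interpretation: for a small percentage change in X, the percentage change in Y is approximately 0.50 times as large.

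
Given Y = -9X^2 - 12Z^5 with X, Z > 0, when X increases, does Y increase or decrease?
Y decreases

Taking the partial derivative:
∂Y/∂X = -18X

∂Y/∂X = -18X < 0 (assuming positive values)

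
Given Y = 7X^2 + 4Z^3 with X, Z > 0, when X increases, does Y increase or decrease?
Y increases

Taking the partial derivative:
∂Y/∂X = 14X

∂Y/∂X = 14X > 0 (assuming positive values)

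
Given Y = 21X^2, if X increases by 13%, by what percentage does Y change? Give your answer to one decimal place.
27.7%

For Y = 21X^2:
If X → X(1 + 0.13)
Then Y → Y · (1 + 0.13)^2
     = Y · 1.2769

Percentage change = ((1 + 0.13)^2 − 1) × 100% ≈ 27.7%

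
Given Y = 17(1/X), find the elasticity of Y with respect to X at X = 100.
Elasticity = -1

Elasticity = (dY/dX) · (X/Y)

dY/dX = -17/X²
At X = 100: dY/dX = -17/10000, Y = 17/100

Elasticity = (-17/10000) · (100 / (17/100)) = -1

Interpretation: for a small percentage change in X, the percentage change in Y is approximately -1.00 times as large.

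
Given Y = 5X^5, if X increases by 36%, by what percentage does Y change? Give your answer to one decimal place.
365.3%

For Y = 5X^5:
If X → X(1 + 0.36)
Then Y → Y · (1 + 0.36)^5
     ≈ Y · 4.6526

Percentage change = ((1 + 0.36)^5 − 1) × 100% ≈ 365.3%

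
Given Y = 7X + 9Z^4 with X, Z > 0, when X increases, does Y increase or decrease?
Y increases

Taking the partial derivative:
∂Y/∂X = 7

∂Y/∂X = 7 > 0 (assuming positive values)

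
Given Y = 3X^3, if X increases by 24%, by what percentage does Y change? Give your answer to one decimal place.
90.7%

For Y = 3X^3:
If X → X(1 + 0.24)
Then Y → Y · (1 + 0.24)^3
     ≈ Y · 1.9066

Percentage change = ((1 + 0.24)^3 − 1) × 100% ≈ 90.7%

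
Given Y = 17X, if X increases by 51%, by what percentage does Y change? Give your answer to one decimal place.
51.0%

For Y = 17X:
If X → X(1 + 0.51)
Then Y → Y · (1 + 0.51)^1
     = Y · 1.5100

Percentage change = ((1 + 0.51)^1 − 1) × 100% = 51.0%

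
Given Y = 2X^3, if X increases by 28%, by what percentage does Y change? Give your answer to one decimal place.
109.7%

For Y = 2X^3:
If X → X(1 + 0.28)
Then Y → Y · (1 + 0.28)^3
     ≈ Y · 2.0972

Percentage change = ((1 + 0.28)^3 − 1) × 100% ≈ 109.7%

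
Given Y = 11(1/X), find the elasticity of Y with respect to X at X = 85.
Elasticity = -1

Elasticity = (dY/dX) · (X/Y)

dY/dX = -11/X²
At X = 85: dY/dX = -11/7225, Y = 11/85

Elasticity = (-11/7225) · (85 / (11/85)) = -1

Interpretation: for a small percentage change in X, the percentage change in Y is approximately -1.00 times as large.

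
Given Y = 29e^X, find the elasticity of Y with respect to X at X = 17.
Elasticity = 17

Elasticity = (dY/dX) · (X/Y)

dY/dX = 29·e^X
At X = 17: dY/dX = 29·e^17, Y = 29·e^17

Elasticity = (29·e^17) · (17 / (29·e^17)) = 17

Interpretation: for a small percentage change in X, the percentage change in Y is approximately 17.00 times as large.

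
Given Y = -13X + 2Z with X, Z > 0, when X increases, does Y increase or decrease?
Y decreases

Taking the partial derivative:
∂Y/∂X = -13

∂Y/∂X = -13 < 0 (assuming positive values)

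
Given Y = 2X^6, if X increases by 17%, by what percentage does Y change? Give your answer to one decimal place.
156.5%

For Y = 2X^6:
If X → X(1 + 0.17)
Then Y → Y · (1 + 0.17)^6
     ≈ Y · 2.5652

Percentage change = ((1 + 0.17)^6 − 1) × 100% ≈ 156.5%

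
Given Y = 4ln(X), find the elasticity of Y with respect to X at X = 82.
Elasticity = 1/ln(82) ≈ 0.2269

Elasticity = (dY/dX) · (X/Y)

dY/dX = 4/X
At X = 82: dY/dX = 2/41, Y = 4·ln(82)

Elasticity = (2/41) · (82 / (4·ln(82))) = 1/ln(82) ≈ 0.2269

Interpretation: for a small percentage change in X, the percentage change in Y is approximately 0.23 times as large.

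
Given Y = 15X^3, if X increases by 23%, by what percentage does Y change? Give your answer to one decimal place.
86.1%

For Y = 15X^3:
If X → X(1 + 0.23)
Then Y → Y · (1 + 0.23)^3
     ≈ Y · 1.8609

Percentage change = ((1 + 0.23)^3 − 1) × 100% ≈ 86.1%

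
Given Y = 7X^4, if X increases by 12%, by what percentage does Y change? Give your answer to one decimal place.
57.4%

For Y = 7X^4:
If X → X(1 + 0.12)
Then Y → Y · (1 + 0.12)^4
     ≈ Y · 1.5735

Percentage change = ((1 + 0.12)^4 − 1) × 100% ≈ 57.4%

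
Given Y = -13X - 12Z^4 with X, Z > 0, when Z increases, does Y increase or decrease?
Y decreases

Taking the partial derivative:
∂Y/∂Z = -48Z^3

∂Y/∂Z = -48Z^3 < 0 (assuming positive values)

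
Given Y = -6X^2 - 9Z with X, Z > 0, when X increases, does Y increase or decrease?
Y decreases

Taking the partial derivative:
∂Y/∂X = -12X

∂Y/∂X = -12X < 0 (assuming positive values)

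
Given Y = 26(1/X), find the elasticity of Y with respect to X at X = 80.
Elasticity = -1

Elasticity = (dY/dX) · (X/Y)

dY/dX = -26/X²
At X = 80: dY/dX = -13/3200, Y = 13/40

Elasticity = (-13/3200) · (80 / (13/40)) = -1

Interpretation: for a small percentage change in X, the percentage change in Y is approximately -1.00 times as large.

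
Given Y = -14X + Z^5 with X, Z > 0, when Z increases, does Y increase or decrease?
Y increases

Taking the partial derivative:
∂Y/∂Z = 5Z^4

∂Y/∂Z = 5Z^4 > 0 (assuming positive values)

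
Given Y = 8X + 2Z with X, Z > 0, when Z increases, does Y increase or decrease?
Y increases

Taking the partial derivative:
∂Y/∂Z = 2

∂Y/∂Z = 2 > 0 (assuming positive values)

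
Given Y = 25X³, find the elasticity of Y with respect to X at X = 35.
Elasticity = 3

Elasticity = (dY/dX) · (X/Y)

dY/dX = 75·X²
At X = 35: dY/dX = 91875, Y = 1071875

Elasticity = 91875 · (35 / 1071875) = 3

Interpretation: for a small percentage change in X, the percentage change in Y is approximately 3.00 times as large.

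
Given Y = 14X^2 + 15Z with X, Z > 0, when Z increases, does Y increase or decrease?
Y increases

Taking the partial derivative:
∂Y/∂Z = 15

∂Y/∂Z = 15 > 0 (assuming positive values)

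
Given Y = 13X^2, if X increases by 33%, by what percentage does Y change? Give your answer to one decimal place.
76.9%

For Y = 13X^2:
If X → X(1 + 0.33)
Then Y → Y · (1 + 0.33)^2
     = Y · 1.7689

Percentage change = ((1 + 0.33)^2 − 1) × 100% ≈ 76.9%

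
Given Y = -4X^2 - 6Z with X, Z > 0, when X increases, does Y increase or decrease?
Y decreases

Taking the partial derivative:
∂Y/∂X = -8X

∂Y/∂X = -8X < 0 (assuming positive values)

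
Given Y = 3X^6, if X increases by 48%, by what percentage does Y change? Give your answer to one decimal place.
950.9%

For Y = 3X^6:
If X → X(1 + 0.48)
Then Y → Y · (1 + 0.48)^6
     ≈ Y · 10.5092

Percentage change = ((1 + 0.48)^6 − 1) × 100% ≈ 950.9%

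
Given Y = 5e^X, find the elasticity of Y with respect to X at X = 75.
Elasticity = 75

Elasticity = (dY/dX) · (X/Y)

dY/dX = 5·e^X
At X = 75: dY/dX = 5·e^75, Y = 5·e^75

Elasticity = (5·e^75) · (75 / (5·e^75)) = 75

Interpretation: for a small percentage change in X, the percentage change in Y is approximately 75.00 times as large.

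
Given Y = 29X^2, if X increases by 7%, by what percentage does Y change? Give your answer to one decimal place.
14.5%

For Y = 29X^2:
If X → X(1 + 0.07)
Then Y → Y · (1 + 0.07)^2
     = Y · 1.1449

Percentage change = ((1 + 0.07)^2 − 1) × 100% ≈ 14.5%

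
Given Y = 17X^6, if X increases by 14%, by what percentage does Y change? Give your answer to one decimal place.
119.5%

For Y = 17X^6:
If X → X(1 + 0.14)
Then Y → Y · (1 + 0.14)^6
     ≈ Y · 2.1950

Percentage change = ((1 + 0.14)^6 − 1) × 100% ≈ 119.5%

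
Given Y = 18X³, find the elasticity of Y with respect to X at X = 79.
Elasticity = 3

Elasticity = (dY/dX) · (X/Y)

dY/dX = 54·X²
At X = 79: dY/dX = 337014, Y = 8874702

Elasticity = 337014 · (79 / 8874702) = 3

Interpretation: for a small percentage change in X, the percentage change in Y is approximately 3.00 times as large.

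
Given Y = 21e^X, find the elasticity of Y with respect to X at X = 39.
Elasticity = 39

Elasticity = (dY/dX) · (X/Y)

dY/dX = 21·e^X
At X = 39: dY/dX = 21·e^39, Y = 21·e^39

Elasticity = (21·e^39) · (39 / (21·e^39)) = 39

Interpretation: for a small percentage change in X, the percentage change in Y is approximately 39.00 times as large.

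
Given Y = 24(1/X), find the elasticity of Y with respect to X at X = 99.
Elasticity = -1

Elasticity = (dY/dX) · (X/Y)

dY/dX = -24/X²
At X = 99: dY/dX = -8/3267, Y = 8/33

Elasticity = (-8/3267) · (99 / (8/33)) = -1

Interpretation: for a small percentage change in X, the percentage change in Y is approximately -1.00 times as large.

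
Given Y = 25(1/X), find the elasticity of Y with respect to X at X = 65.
Elasticity = -1

Elasticity = (dY/dX) · (X/Y)

dY/dX = -25/X²
At X = 65: dY/dX = -1/169, Y = 5/13

Elasticity = (-1/169) · (65 / (5/13)) = -1

Interpretation: for a small percentage change in X, the percentage change in Y is approximately -1.00 times as large.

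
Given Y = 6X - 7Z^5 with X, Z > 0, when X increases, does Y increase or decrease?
Y increases

Taking the partial derivative:
∂Y/∂X = 6

∂Y/∂X = 6 > 0 (assuming positive values)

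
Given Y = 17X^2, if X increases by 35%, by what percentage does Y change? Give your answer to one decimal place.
82.3%

For Y = 17X^2:
If X → X(1 + 0.35)
Then Y → Y · (1 + 0.35)^2
     = Y · 1.8225

Percentage change = ((1 + 0.35)^2 − 1) × 100% ≈ 82.3%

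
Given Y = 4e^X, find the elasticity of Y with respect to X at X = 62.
Elasticity = 62

Elasticity = (dY/dX) · (X/Y)

dY/dX = 4·e^X
At X = 62: dY/dX = 4·e^62, Y = 4·e^62

Elasticity = (4·e^62) · (62 / (4·e^62)) = 62

Interpretation: for a small percentage change in X, the percentage change in Y is approximately 62.00 times as large.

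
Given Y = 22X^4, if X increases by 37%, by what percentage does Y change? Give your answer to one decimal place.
252.3%

For Y = 22X^4:
If X → X(1 + 0.37)
Then Y → Y · (1 + 0.37)^4
     ≈ Y · 3.5228

Percentage change = ((1 + 0.37)^4 − 1) × 100% ≈ 252.3%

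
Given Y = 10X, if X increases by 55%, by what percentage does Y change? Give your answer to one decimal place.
55.0%

For Y = 10X:
If X → X(1 + 0.55)
Then Y → Y · (1 + 0.55)^1
     = Y · 1.5500

Percentage change = ((1 + 0.55)^1 − 1) × 100% = 55.0%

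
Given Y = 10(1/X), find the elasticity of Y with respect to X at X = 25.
Elasticity = -1

Elasticity = (dY/dX) · (X/Y)

dY/dX = -10/X²
At X = 25: dY/dX = -2/125, Y = 2/5

Elasticity = (-2/125) · (25 / (2/5)) = -1

Interpretation: for a small percentage change in X, the percentage change in Y is approximately -1.00 times as large.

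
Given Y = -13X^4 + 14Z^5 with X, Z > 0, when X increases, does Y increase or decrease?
Y decreases

Taking the partial derivative:
∂Y/∂X = -52X^3

∂Y/∂X = -52X^3 < 0 (assuming positive values)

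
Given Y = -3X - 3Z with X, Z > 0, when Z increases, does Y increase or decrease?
Y decreases

Taking the partial derivative:
∂Y/∂Z = -3

∂Y/∂Z = -3 < 0 (assuming positive values)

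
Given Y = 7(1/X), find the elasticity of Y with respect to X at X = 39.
Elasticity = -1

Elasticity = (dY/dX) · (X/Y)

dY/dX = -7/X²
At X = 39: dY/dX = -7/1521, Y = 7/39

Elasticity = (-7/1521) · (39 / (7/39)) = -1

Interpretation: for a small percentage change in X, the percentage change in Y is approximately -1.00 times as large.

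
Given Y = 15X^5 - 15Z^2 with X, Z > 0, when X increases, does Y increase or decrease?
Y increases

Taking the partial derivative:
∂Y/∂X = 75X^4

∂Y/∂X = 75X^4 > 0 (assuming positive values)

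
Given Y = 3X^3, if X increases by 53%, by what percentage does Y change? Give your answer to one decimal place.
258.2%

For Y = 3X^3:
If X → X(1 + 0.53)
Then Y → Y · (1 + 0.53)^3
     ≈ Y · 3.5816

Percentage change = ((1 + 0.53)^3 − 1) × 100% ≈ 258.2%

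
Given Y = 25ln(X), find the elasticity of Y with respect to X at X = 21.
Elasticity = 1/ln(21) ≈ 0.3285

Elasticity = (dY/dX) · (X/Y)

dY/dX = 25/X
At X = 21: dY/dX = 25/21, Y = 25·ln(21)

Elasticity = (25/21) · (21 / (25·ln(21))) = 1/ln(21) ≈ 0.3285

Interpretation: for a small percentage change in X, the percentage change in Y is approximately 0.33 times as large.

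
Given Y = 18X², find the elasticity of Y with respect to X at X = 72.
Elasticity = 2

Elasticity = (dY/dX) · (X/Y)

dY/dX = 36·X
At X = 72: dY/dX = 2592, Y = 93312

Elasticity = 2592 · (72 / 93312) = 2

Interpretation: for a small percentage change in X, the percentage change in Y is approximately 2.00 times as large.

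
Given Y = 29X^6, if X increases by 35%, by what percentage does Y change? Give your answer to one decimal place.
505.3%

For Y = 29X^6:
If X → X(1 + 0.35)
Then Y → Y · (1 + 0.35)^6
     ≈ Y · 6.0534

Percentage change = ((1 + 0.35)^6 − 1) × 100% ≈ 505.3%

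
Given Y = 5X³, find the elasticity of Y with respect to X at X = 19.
Elasticity = 3

Elasticity = (dY/dX) · (X/Y)

dY/dX = 15·X²
At X = 19: dY/dX = 5415, Y = 34295

Elasticity = 5415 · (19 / 34295) = 3

Interpretation: for a small percentage change in X, the percentage change in Y is approximately 3.00 times as large.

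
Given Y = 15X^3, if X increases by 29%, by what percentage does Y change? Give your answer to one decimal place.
114.7%

For Y = 15X^3:
If X → X(1 + 0.29)
Then Y → Y · (1 + 0.29)^3
     ≈ Y · 2.1467

Percentage change = ((1 + 0.29)^3 − 1) × 100% ≈ 114.7%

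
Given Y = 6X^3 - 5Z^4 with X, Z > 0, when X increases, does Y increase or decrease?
Y increases

Taking the partial derivative:
∂Y/∂X = 18X^2

∂Y/∂X = 18X^2 > 0 (assuming positive values)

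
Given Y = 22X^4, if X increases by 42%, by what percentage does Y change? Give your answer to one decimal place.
306.6%

For Y = 22X^4:
If X → X(1 + 0.42)
Then Y → Y · (1 + 0.42)^4
     ≈ Y · 4.0659

Percentage change = ((1 + 0.42)^4 − 1) × 100% ≈ 306.6%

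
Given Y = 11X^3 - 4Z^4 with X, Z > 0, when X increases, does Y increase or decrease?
Y increases

Taking the partial derivative:
∂Y/∂X = 33X^2

∂Y/∂X = 33X^2 > 0 (assuming positive values)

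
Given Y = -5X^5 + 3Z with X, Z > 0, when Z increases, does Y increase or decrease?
Y increases

Taking the partial derivative:
∂Y/∂Z = 3

∂Y/∂Z = 3 > 0 (assuming positive values)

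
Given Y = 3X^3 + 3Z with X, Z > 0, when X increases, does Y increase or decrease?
Y increases

Taking the partial derivative:
∂Y/∂X = 9X^2

∂Y/∂X = 9X^2 > 0 (assuming positive values)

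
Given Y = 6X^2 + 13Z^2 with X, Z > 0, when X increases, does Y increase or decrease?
Y increases

Taking the partial derivative:
∂Y/∂X = 12X

∂Y/∂X = 12X > 0 (assuming positive values)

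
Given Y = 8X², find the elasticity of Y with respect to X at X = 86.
Elasticity = 2

Elasticity = (dY/dX) · (X/Y)

dY/dX = 16·X
At X = 86: dY/dX = 1376, Y = 59168

Elasticity = 1376 · (86 / 59168) = 2

Interpretation: for a small percentage change in X, the percentage change in Y is approximately 2.00 times as large.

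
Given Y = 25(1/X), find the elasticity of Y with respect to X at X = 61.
Elasticity = -1

Elasticity = (dY/dX) · (X/Y)

dY/dX = -25/X²
At X = 61: dY/dX = -25/3721, Y = 25/61

Elasticity = (-25/3721) · (61 / (25/61)) = -1

Interpretation: for a small percentage change in X, the percentage change in Y is approximately -1.00 times as large.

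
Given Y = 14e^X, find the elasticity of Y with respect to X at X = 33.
Elasticity = 33

Elasticity = (dY/dX) · (X/Y)

dY/dX = 14·e^X
At X = 33: dY/dX = 14·e^33, Y = 14·e^33

Elasticity = (14·e^33) · (33 / (14·e^33)) = 33

Interpretation: for a small percentage change in X, the percentage change in Y is approximately 33.00 times as large.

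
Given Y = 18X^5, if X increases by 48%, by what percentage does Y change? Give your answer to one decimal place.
610.1%

For Y = 18X^5:
If X → X(1 + 0.48)
Then Y → Y · (1 + 0.48)^5
     ≈ Y · 7.1008

Percentage change = ((1 + 0.48)^5 − 1) × 100% ≈ 610.1%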